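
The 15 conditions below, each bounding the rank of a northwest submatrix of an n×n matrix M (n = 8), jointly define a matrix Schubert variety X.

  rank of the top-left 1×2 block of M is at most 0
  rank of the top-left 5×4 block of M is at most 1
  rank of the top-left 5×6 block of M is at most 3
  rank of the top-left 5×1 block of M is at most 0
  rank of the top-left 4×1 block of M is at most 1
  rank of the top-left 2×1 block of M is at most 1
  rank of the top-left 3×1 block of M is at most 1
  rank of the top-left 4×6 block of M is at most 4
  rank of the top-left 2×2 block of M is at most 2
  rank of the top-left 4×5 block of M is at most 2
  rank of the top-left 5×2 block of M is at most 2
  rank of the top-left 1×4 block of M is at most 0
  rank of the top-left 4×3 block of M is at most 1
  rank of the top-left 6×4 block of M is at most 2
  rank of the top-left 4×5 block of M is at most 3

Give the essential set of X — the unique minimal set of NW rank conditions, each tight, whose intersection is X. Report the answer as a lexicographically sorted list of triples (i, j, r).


Rank table r_w(8×8) implied by the 15 constraints:

  i=1: 0  0  0  0  1  1  1  1
  i=2: 0  1  1  1  2  2  2  2
  i=3: 0  1  1  1  2  3  3  3
  i=4: 0  1  1  1  2  3  4  4
  i=5: 0  1  1  1  2  3  4  5
  i=6: 1  2  2  2  3  4  5  6
  i=7: 1  2  3  3  4  5  6  7
  i=8: 1  2  3  4  5  6  7  8

giving w = (5, 2, 6, 7, 8, 1, 3, 4) via Δ²R.

Fulton essential set (3 of the 14 Rothe cells):

[(1, 4, 0), (5, 1, 0), (5, 4, 1)]


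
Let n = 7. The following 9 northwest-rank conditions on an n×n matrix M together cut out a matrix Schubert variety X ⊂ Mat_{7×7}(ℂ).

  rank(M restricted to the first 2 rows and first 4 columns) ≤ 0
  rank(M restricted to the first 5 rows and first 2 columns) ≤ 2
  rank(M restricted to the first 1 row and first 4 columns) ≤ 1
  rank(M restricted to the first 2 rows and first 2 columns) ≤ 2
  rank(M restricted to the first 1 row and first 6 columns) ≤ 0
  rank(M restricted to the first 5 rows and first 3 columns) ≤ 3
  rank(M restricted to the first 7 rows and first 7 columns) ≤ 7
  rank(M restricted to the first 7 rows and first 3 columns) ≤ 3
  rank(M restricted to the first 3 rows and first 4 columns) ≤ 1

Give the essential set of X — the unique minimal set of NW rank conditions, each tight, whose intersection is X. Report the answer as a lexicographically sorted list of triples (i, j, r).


The tightest implied rank at each (i,j), from the 9 conditions:

  row 1: 0  0  0  0  0  0  1
  row 2: 0  0  0  0  1  1  2
  row 3: 1  1  1  1  2  2  3
  row 4: 1  2  2  2  3  3  4
  row 5: 1  2  3  3  4  4  5
  row 6: 1  2  3  4  5  5  6
  row 7: 1  2  3  4  5  6  7

reading off 1-entries of Δ²R: w = (7, 5, 1, 2, 3, 4, 6).

D(w) has 10 cells with 2 SE-corners; essential set:

[(1, 6, 0), (2, 4, 0)]


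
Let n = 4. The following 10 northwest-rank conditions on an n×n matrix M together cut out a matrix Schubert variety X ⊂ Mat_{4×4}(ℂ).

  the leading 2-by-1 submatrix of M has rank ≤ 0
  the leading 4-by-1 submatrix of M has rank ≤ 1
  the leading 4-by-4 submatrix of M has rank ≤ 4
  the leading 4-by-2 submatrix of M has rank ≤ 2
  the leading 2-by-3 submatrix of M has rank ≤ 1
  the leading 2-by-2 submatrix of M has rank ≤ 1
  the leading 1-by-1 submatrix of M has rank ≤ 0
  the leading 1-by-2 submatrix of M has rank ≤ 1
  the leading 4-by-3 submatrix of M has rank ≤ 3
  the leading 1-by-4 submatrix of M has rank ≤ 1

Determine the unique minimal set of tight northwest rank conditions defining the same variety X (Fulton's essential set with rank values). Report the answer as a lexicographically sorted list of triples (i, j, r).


Rank table r_w(4×4) implied by the 10 constraints:

  0 | 1 | 1 | 1
  0 | 1 | 1 | 2
  1 | 2 | 2 | 3
  1 | 2 | 3 | 4

second differences of R give the permutation w = (2, 4, 1, 3).

Rothe diagram D(w) (3 cells), 2 SE-corners (essential conditions):

[(2, 1, 0), (2, 3, 1)]


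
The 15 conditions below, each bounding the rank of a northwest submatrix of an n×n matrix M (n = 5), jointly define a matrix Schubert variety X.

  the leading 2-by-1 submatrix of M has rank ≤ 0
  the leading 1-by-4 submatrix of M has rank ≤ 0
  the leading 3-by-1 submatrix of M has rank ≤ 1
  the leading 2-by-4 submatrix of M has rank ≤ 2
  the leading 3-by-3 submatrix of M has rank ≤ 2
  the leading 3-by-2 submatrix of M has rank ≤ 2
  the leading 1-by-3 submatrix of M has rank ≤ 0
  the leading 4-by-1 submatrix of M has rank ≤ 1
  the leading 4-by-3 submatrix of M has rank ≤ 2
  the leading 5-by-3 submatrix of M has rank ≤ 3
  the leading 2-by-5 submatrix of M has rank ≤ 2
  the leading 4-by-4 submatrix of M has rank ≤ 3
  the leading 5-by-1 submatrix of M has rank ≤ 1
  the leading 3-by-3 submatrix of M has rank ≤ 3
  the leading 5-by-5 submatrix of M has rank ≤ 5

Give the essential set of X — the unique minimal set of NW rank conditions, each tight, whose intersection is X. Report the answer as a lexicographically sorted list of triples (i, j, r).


Computing R[i][j] = min implied NW-rank bound (n=5, 15 conditions):

  0  0  0  0  1
  0  1  1  1  2
  1  2  2  2  3
  1  2  2  3  4
  1  2  3  4  5

the unique w with this rank table is (5, 2, 1, 4, 3).

|D(w)|=6, |Ess(w)|=3:

[(1, 4, 0), (2, 1, 0), (4, 3, 2)]


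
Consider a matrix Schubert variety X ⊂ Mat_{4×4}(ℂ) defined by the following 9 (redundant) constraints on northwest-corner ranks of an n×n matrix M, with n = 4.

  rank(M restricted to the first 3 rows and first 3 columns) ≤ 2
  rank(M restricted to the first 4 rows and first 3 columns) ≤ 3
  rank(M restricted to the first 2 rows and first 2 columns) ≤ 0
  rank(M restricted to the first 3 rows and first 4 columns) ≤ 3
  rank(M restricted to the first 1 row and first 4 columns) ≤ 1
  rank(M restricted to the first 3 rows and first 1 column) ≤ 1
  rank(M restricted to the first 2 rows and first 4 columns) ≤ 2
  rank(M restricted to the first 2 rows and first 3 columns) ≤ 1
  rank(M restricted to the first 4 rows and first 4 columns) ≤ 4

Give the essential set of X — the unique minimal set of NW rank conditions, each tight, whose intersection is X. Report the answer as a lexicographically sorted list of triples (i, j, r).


Computing R[i][j] = min implied NW-rank bound (n=4, 9 conditions):

  0, 0, 1, 1
  0, 0, 1, 2
  1, 1, 2, 3
  1, 2, 3, 4

second differences of R give the permutation w = (3, 4, 1, 2).

ℓ(w)=4; the 1 essential cell (i,j,r):

[(2, 2, 0)]


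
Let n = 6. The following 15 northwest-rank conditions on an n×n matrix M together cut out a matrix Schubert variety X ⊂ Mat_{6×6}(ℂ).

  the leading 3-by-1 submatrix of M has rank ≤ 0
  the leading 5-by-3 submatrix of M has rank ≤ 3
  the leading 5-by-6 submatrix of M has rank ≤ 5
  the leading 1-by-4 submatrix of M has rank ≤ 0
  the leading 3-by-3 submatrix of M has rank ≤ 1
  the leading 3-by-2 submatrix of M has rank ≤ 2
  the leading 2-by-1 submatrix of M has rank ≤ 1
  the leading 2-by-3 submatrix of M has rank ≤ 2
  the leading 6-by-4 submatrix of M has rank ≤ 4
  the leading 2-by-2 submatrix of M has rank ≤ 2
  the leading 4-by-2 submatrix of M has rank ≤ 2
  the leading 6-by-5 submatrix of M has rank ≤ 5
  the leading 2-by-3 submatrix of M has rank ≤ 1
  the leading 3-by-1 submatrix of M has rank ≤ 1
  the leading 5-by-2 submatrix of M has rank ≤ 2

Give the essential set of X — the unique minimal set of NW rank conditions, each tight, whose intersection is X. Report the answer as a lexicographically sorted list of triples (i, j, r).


Recovering R(i,j) via the rank-extension bound from the 15 conditions:

  row 1: 0 | 0 | 0 | 0 | 1 | 1
  row 2: 0 | 1 | 1 | 1 | 2 | 2
  row 3: 0 | 1 | 1 | 2 | 3 | 3
  row 4: 1 | 2 | 2 | 3 | 4 | 4
  row 5: 1 | 2 | 3 | 4 | 5 | 5
  row 6: 1 | 2 | 3 | 4 | 5 | 6

giving w = (5, 2, 4, 1, 3, 6) via Δ²R.

Rothe diagram D(w) (7 cells), 3 SE-corners (essential conditions):

[(1, 4, 0), (3, 1, 0), (3, 3, 1)]


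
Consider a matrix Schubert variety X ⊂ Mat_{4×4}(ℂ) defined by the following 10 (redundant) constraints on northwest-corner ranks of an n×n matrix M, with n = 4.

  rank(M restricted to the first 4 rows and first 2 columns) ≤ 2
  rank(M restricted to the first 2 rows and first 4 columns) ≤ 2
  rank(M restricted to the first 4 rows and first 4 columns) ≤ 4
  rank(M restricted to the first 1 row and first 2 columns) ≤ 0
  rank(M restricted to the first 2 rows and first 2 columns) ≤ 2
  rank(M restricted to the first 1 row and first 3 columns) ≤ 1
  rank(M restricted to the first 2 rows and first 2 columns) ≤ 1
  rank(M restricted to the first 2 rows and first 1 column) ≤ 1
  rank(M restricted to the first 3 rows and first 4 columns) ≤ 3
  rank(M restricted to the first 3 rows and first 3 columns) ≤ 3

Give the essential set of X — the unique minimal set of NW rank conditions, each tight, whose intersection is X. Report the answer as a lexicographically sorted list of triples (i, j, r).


Reconstructing r_w from the 10 given conditions:

  row 1: 0 | 0 | 1 | 1
  row 2: 1 | 1 | 2 | 2
  row 3: 1 | 2 | 3 | 3
  row 4: 1 | 2 | 3 | 4

giving w = (3, 1, 2, 4) via Δ²R.

|D(w)|=2, |Ess(w)|=1:

[(1, 2, 0)]


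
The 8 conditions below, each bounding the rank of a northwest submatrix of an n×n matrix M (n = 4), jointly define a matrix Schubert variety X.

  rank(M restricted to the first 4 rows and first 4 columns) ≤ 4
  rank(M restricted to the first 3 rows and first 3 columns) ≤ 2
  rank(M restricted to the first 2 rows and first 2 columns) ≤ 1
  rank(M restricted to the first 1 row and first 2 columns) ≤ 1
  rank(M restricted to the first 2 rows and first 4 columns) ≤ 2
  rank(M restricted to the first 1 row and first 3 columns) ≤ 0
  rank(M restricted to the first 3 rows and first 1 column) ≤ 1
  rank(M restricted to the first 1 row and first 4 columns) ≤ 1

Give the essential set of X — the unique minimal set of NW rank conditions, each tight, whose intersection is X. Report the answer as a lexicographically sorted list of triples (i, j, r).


Rank table r_w(4×4) implied by the 8 constraints:

  i=1: 0 | 0 | 0 | 1
  i=2: 1 | 1 | 1 | 2
  i=3: 1 | 2 | 2 | 3
  i=4: 1 | 2 | 3 | 4

the unique w with this rank table is (4, 1, 2, 3).

|D(w)|=3, |Ess(w)|=1:

[(1, 3, 0)]


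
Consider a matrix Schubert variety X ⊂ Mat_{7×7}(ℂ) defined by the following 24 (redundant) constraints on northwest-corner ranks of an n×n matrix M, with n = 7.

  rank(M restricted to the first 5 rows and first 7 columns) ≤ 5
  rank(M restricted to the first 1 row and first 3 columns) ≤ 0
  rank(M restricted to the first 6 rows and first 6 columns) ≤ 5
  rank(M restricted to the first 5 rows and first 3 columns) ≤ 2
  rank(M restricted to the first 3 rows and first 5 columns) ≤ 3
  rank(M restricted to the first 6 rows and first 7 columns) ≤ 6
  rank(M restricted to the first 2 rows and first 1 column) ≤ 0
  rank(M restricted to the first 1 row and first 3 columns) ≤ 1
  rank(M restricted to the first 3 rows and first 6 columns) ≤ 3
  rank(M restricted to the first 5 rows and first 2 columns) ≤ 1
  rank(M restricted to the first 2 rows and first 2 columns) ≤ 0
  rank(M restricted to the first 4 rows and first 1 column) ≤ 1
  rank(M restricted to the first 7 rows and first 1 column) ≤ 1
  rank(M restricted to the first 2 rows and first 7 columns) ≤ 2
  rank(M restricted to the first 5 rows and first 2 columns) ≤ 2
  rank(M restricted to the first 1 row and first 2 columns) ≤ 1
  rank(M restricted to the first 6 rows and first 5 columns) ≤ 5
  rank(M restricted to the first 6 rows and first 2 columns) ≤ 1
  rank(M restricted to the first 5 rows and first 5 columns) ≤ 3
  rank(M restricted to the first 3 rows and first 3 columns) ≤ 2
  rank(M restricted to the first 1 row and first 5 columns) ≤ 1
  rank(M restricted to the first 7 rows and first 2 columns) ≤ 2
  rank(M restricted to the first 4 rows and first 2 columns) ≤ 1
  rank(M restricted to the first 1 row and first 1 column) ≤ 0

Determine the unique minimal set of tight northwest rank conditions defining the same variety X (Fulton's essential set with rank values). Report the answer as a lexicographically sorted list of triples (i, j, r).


Rank table r_w(7×7) implied by the 24 constraints:

  R[1]: 0 | 0 | 0 | 1 | 1 | 1 | 1
  R[2]: 0 | 0 | 1 | 2 | 2 | 2 | 2
  R[3]: 1 | 1 | 2 | 3 | 3 | 3 | 3
  R[4]: 1 | 1 | 2 | 3 | 3 | 4 | 4
  R[5]: 1 | 1 | 2 | 3 | 3 | 4 | 5
  R[6]: 1 | 1 | 2 | 3 | 4 | 5 | 6
  R[7]: 1 | 2 | 3 | 4 | 5 | 6 | 7

second differences of R give the permutation w = (4, 3, 1, 6, 7, 5, 2).

Fulton essential set (4 of the 10 Rothe cells):

[(1, 3, 0), (2, 2, 0), (5, 5, 3), (6, 2, 1)]


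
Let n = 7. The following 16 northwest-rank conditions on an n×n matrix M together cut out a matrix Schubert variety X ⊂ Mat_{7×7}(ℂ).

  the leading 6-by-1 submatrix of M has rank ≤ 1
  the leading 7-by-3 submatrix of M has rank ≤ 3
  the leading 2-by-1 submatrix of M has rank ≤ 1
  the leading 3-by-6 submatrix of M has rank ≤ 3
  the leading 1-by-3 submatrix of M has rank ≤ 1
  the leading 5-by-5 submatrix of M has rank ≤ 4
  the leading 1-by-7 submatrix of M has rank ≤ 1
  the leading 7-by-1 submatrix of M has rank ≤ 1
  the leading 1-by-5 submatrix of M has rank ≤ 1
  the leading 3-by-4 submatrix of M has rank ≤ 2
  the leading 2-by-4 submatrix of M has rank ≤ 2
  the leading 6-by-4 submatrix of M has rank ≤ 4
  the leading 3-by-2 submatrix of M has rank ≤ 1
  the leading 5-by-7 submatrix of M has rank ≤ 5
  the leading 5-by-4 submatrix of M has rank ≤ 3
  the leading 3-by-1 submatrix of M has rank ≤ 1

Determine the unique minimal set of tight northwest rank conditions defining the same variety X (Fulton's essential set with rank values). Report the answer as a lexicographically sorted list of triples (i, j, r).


Reconstructing r_w from the 16 given conditions:

  R[1]: 1, 1, 1, 1, 1, 1, 1
  R[2]: 1, 1, 2, 2, 2, 2, 2
  R[3]: 1, 1, 2, 2, 3, 3, 3
  R[4]: 1, 2, 3, 3, 4, 4, 4
  R[5]: 1, 2, 3, 3, 4, 5, 5
  R[6]: 1, 2, 3, 4, 5, 6, 6
  R[7]: 1, 2, 3, 4, 5, 6, 7

giving w = (1, 3, 5, 2, 6, 4, 7) via Δ²R.

Fulton essential set (3 of the 4 Rothe cells):

[(3, 2, 1), (3, 4, 2), (5, 4, 3)]


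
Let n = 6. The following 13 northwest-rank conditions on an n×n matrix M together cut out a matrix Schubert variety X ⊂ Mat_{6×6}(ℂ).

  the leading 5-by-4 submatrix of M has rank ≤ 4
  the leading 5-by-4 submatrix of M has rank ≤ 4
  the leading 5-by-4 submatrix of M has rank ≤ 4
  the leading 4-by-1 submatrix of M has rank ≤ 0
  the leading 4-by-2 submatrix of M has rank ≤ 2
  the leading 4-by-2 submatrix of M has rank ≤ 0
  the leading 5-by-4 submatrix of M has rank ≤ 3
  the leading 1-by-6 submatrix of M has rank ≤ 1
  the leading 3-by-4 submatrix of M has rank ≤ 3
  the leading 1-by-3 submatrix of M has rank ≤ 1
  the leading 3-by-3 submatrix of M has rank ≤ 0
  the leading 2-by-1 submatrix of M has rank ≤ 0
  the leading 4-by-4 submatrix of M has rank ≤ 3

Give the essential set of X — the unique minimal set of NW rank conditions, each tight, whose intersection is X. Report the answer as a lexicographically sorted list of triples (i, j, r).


Recovering R(i,j) via the rank-extension bound from the 13 conditions:

  R[1]: 0, 0, 0, 1, 1, 1
  R[2]: 0, 0, 0, 1, 2, 2
  R[3]: 0, 0, 0, 1, 2, 3
  R[4]: 0, 0, 1, 2, 3, 4
  R[5]: 1, 1, 2, 3, 4, 5
  R[6]: 1, 2, 3, 4, 5, 6

hence w(1..6) = (4, 5, 6, 3, 1, 2).

ℓ(w)=11; the 2 essential cells (i,j,r):

[(3, 3, 0), (4, 2, 0)]


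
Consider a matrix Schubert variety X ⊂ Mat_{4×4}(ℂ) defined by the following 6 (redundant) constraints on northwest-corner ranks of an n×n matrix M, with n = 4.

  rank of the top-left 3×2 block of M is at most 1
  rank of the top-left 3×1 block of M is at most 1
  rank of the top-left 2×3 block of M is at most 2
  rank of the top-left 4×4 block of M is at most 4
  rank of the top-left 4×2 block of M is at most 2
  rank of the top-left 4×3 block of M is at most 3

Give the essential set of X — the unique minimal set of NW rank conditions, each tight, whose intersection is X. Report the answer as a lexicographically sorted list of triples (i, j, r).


Rank table r_w(4×4) implied by the 6 constraints:

  i=1: 1 1 1 1
  i=2: 1 1 2 2
  i=3: 1 1 2 3
  i=4: 1 2 3 4

the unique w with this rank table is (1, 3, 4, 2).

D(w) has 2 cells with 1 SE-corner; essential set:

[(3, 2, 1)]


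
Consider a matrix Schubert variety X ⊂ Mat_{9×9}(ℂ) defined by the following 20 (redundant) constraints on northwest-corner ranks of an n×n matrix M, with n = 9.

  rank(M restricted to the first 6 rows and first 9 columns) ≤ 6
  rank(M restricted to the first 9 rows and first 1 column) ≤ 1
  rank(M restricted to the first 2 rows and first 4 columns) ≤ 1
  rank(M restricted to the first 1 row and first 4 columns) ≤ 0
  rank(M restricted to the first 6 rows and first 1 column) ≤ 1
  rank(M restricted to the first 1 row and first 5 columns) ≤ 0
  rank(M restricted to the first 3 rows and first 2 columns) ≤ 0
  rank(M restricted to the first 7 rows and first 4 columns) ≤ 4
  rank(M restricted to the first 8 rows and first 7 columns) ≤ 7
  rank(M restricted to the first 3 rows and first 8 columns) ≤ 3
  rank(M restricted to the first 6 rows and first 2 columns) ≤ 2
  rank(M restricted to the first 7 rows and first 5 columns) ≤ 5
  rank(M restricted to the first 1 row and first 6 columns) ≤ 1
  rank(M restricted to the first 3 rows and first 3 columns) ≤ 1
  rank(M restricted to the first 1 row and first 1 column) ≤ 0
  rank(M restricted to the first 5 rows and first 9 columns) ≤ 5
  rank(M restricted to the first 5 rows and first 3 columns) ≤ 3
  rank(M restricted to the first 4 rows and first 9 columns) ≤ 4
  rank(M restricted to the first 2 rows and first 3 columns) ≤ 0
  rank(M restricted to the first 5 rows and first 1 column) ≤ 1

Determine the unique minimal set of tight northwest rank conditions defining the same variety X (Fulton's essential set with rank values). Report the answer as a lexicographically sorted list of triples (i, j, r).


Recovering R(i,j) via the rank-extension bound from the 20 conditions:

  0 | 0 | 0 | 0 | 0 | 1 | 1 | 1 | 1
  0 | 0 | 0 | 1 | 1 | 2 | 2 | 2 | 2
  0 | 0 | 1 | 2 | 2 | 3 | 3 | 3 | 3
  1 | 1 | 2 | 3 | 3 | 4 | 4 | 4 | 4
  1 | 2 | 3 | 4 | 4 | 5 | 5 | 5 | 5
  1 | 2 | 3 | 4 | 5 | 6 | 6 | 6 | 6
  1 | 2 | 3 | 4 | 5 | 6 | 7 | 7 | 7
  1 | 2 | 3 | 4 | 5 | 6 | 7 | 8 | 8
  1 | 2 | 3 | 4 | 5 | 6 | 7 | 8 | 9

so w = (6, 4, 3, 1, 2, 5, 7, 8, 9).

3 SE-corners of the 10-cell Rothe diagram give Ess(w):

[(1, 5, 0), (2, 3, 0), (3, 2, 0)]


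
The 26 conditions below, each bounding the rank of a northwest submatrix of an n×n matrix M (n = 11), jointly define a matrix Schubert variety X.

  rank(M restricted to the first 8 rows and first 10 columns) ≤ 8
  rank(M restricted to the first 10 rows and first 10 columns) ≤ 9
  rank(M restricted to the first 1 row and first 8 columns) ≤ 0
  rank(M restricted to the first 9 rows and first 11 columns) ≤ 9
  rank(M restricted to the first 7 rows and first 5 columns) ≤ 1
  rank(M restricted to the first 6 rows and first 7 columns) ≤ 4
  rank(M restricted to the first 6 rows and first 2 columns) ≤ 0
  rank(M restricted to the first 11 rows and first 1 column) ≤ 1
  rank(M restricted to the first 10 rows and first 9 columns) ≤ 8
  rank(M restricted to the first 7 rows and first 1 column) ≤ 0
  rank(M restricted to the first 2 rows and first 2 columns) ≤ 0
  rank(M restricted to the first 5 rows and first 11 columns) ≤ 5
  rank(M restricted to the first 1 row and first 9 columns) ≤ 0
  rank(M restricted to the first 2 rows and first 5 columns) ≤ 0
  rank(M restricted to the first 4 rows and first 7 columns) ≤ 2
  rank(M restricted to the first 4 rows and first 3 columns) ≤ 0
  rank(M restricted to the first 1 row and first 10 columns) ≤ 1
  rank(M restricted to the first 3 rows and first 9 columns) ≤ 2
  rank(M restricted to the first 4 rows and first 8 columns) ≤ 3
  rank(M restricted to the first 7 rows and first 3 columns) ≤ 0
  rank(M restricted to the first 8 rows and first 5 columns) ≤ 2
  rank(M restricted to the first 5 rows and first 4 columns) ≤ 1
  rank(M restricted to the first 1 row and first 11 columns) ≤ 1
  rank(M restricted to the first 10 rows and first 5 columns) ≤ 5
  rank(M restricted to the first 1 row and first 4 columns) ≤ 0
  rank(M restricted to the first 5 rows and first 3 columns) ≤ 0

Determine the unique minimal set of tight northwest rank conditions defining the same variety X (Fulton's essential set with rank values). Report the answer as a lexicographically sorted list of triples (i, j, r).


Recovering R(i,j) via the rank-extension bound from the 26 conditions:

  0, 0, 0, 0, 0, 0, 0, 0, 0, 1, 1
  0, 0, 0, 0, 0, 1, 1, 1, 1, 2, 2
  0, 0, 0, 1, 1, 2, 2, 2, 2, 3, 3
  0, 0, 0, 1, 1, 2, 2, 3, 3, 4, 4
  0, 0, 0, 1, 1, 2, 3, 4, 4, 5, 5
  0, 0, 0, 1, 1, 2, 3, 4, 5, 6, 6
  0, 0, 0, 1, 1, 2, 3, 4, 5, 6, 7
  1, 1, 1, 2, 2, 3, 4, 5, 6, 7, 8
  1, 2, 2, 3, 3, 4, 5, 6, 7, 8, 9
  1, 2, 3, 4, 4, 5, 6, 7, 8, 9, 10
  1, 2, 3, 4, 5, 6, 7, 8, 9, 10, 11

giving w = (10, 6, 4, 8, 7, 9, 11, 1, 2, 3, 5) via Δ²R.

Fulton essential set (5 of the 34 Rothe cells):

[(1, 9, 0), (2, 5, 0), (4, 7, 2), (7, 3, 0), (7, 5, 1)]


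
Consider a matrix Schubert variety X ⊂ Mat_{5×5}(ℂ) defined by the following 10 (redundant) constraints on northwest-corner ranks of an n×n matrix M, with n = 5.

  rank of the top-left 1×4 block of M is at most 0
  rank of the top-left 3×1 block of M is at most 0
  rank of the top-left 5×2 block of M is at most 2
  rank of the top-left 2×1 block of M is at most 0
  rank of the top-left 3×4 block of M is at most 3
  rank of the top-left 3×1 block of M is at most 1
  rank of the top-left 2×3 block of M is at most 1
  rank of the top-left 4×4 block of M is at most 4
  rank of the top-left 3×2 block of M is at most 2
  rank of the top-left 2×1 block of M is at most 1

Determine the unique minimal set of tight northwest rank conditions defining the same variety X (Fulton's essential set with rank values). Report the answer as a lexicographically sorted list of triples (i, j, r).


Propagating the 10 rank bounds to every northwest block:

  row 1: 0 | 0 | 0 | 0 | 1
  row 2: 0 | 1 | 1 | 1 | 2
  row 3: 0 | 1 | 2 | 2 | 3
  row 4: 1 | 2 | 3 | 3 | 4
  row 5: 1 | 2 | 3 | 4 | 5

hence w(1..5) = (5, 2, 3, 1, 4).

Rothe diagram D(w) (6 cells), 2 SE-corners (essential conditions):

[(1, 4, 0), (3, 1, 0)]


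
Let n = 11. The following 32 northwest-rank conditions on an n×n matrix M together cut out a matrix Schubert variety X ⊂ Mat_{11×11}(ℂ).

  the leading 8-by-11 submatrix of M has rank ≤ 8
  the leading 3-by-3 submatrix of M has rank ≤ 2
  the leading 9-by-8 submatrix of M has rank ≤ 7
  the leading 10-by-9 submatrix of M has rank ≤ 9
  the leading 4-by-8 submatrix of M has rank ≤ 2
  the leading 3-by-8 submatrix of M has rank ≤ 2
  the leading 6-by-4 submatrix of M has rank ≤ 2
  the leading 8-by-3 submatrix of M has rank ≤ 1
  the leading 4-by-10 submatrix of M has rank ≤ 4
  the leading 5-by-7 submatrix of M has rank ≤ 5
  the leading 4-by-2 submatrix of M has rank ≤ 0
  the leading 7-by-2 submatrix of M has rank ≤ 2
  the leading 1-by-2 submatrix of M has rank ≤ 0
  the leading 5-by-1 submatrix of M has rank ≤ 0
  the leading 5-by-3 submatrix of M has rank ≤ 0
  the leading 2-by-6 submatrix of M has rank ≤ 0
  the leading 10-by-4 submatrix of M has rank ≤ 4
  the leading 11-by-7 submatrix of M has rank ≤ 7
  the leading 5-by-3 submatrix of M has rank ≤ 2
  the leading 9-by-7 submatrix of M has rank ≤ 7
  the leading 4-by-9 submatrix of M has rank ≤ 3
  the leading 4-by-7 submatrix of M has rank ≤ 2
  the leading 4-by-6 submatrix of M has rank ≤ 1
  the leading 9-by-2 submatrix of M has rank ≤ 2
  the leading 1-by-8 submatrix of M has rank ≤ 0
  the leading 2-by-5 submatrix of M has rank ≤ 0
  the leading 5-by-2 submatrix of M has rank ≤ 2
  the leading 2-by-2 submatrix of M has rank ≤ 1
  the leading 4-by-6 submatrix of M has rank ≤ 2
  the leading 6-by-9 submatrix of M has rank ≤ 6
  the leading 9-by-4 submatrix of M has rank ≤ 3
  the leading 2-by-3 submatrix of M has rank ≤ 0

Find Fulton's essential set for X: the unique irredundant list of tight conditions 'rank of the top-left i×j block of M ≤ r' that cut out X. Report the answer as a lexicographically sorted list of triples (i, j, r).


Recovering R(i,j) via the rank-extension bound from the 32 conditions:

  i=1: 0, 0, 0, 0, 0, 0, 0, 0, 1, 1, 1
  i=2: 0, 0, 0, 0, 0, 0, 1, 1, 2, 2, 2
  i=3: 0, 0, 0, 1, 1, 1, 2, 2, 3, 3, 3
  i=4: 0, 0, 0, 1, 1, 1, 2, 2, 3, 4, 4
  i=5: 0, 0, 0, 1, 2, 2, 3, 3, 4, 5, 5
  i=6: 1, 1, 1, 2, 3, 3, 4, 4, 5, 6, 6
  i=7: 1, 1, 1, 2, 3, 4, 5, 5, 6, 7, 7
  i=8: 1, 1, 1, 2, 3, 4, 5, 6, 7, 8, 8
  i=9: 1, 2, 2, 3, 4, 5, 6, 7, 8, 9, 9
  i=10: 1, 2, 3, 4, 5, 6, 7, 8, 9, 10, 10
  i=11: 1, 2, 3, 4, 5, 6, 7, 8, 9, 10, 11

giving w = (9, 7, 4, 10, 5, 1, 6, 8, 2, 3, 11) via Δ²R.

ℓ(w)=30; the 6 essential cells (i,j,r):

[(1, 8, 0), (2, 6, 0), (4, 6, 1), (4, 8, 2), (5, 3, 0), (8, 3, 1)]


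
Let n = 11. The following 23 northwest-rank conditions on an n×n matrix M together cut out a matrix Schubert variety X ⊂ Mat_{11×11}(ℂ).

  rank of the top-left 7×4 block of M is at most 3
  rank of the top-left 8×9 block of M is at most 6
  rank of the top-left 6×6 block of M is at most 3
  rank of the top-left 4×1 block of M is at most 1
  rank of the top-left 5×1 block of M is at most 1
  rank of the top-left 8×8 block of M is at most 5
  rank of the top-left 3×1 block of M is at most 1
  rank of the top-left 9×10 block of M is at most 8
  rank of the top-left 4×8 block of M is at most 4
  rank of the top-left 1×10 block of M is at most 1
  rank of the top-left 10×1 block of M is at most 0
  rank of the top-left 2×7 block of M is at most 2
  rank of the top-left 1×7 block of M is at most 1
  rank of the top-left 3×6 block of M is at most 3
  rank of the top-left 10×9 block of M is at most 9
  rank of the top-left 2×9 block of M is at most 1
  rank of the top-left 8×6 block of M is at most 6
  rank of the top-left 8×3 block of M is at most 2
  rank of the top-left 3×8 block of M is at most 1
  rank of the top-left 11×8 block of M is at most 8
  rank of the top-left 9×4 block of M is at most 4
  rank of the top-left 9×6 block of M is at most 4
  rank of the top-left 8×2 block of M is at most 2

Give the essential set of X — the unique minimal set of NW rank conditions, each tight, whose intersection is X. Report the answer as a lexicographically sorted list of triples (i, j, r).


Rank table r_w(11×11) implied by the 23 constraints:

  R[1]: 0, 1, 1, 1, 1, 1, 1, 1, 1, 1, 1
  R[2]: 0, 1, 1, 1, 1, 1, 1, 1, 1, 2, 2
  R[3]: 0, 1, 1, 1, 1, 1, 1, 1, 2, 3, 3
  R[4]: 0, 1, 2, 2, 2, 2, 2, 2, 3, 4, 4
  R[5]: 0, 1, 2, 3, 3, 3, 3, 3, 4, 5, 5
  R[6]: 0, 1, 2, 3, 3, 3, 4, 4, 5, 6, 6
  R[7]: 0, 1, 2, 3, 4, 4, 5, 5, 6, 7, 7
  R[8]: 0, 1, 2, 3, 4, 4, 5, 5, 6, 7, 8
  R[9]: 0, 1, 2, 3, 4, 4, 5, 6, 7, 8, 9
  R[10]: 0, 1, 2, 3, 4, 5, 6, 7, 8, 9, 10
  R[11]: 1, 2, 3, 4, 5, 6, 7, 8, 9, 10, 11

so w = (2, 10, 9, 3, 4, 7, 5, 11, 8, 6, 1).

|D(w)|=28, |Ess(w)|=6:

[(2, 9, 1), (3, 8, 1), (6, 6, 3), (8, 8, 5), (9, 6, 4), (10, 1, 0)]


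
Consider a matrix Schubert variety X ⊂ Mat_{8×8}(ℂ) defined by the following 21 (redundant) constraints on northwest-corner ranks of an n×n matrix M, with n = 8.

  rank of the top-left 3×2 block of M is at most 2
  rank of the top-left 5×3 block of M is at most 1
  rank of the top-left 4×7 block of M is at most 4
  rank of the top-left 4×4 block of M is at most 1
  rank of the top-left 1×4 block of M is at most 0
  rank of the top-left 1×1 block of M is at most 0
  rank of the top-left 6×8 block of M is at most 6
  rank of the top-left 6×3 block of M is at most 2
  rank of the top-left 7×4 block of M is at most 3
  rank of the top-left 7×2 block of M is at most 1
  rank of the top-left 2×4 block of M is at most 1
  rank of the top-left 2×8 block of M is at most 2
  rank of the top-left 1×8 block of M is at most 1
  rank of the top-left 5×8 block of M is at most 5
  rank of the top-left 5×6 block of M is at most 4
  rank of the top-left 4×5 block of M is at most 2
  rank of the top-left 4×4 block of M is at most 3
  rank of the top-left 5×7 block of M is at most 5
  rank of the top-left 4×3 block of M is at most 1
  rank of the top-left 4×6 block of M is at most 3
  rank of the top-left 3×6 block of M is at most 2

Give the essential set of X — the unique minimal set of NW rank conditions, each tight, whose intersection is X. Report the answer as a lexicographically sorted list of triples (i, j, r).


Computing R[i][j] = min implied NW-rank bound (n=8, 21 conditions):

  i=1: 0 | 0 | 0 | 0 | 1 | 1 | 1 | 1
  i=2: 1 | 1 | 1 | 1 | 2 | 2 | 2 | 2
  i=3: 1 | 1 | 1 | 1 | 2 | 2 | 3 | 3
  i=4: 1 | 1 | 1 | 1 | 2 | 3 | 4 | 4
  i=5: 1 | 1 | 1 | 2 | 3 | 4 | 5 | 5
  i=6: 1 | 1 | 2 | 3 | 4 | 5 | 6 | 6
  i=7: 1 | 1 | 2 | 3 | 4 | 5 | 6 | 7
  i=8: 1 | 2 | 3 | 4 | 5 | 6 | 7 | 8

hence w(1..8) = (5, 1, 7, 6, 4, 3, 8, 2).

D(w) has 15 cells with 5 SE-corners; essential set:

[(1, 4, 0), (3, 6, 2), (4, 4, 1), (5, 3, 1), (7, 2, 1)]


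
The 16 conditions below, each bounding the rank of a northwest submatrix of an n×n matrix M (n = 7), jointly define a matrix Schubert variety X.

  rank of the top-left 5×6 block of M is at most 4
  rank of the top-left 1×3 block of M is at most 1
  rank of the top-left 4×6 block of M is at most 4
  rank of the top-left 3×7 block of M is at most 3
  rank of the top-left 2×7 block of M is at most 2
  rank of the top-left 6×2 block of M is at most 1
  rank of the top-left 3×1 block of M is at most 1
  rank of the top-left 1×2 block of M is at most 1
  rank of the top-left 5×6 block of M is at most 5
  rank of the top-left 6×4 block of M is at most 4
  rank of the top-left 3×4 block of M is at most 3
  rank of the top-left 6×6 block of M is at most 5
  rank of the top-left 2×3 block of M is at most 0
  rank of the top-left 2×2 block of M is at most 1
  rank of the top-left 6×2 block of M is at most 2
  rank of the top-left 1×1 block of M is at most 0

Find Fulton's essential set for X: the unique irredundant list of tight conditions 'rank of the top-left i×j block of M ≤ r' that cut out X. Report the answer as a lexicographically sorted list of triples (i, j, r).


Propagating the 16 rank bounds to every northwest block:

  i=1: 0 | 0 | 0 | 1 | 1 | 1 | 1
  i=2: 0 | 0 | 0 | 1 | 2 | 2 | 2
  i=3: 1 | 1 | 1 | 2 | 3 | 3 | 3
  i=4: 1 | 1 | 2 | 3 | 4 | 4 | 4
  i=5: 1 | 1 | 2 | 3 | 4 | 4 | 5
  i=6: 1 | 1 | 2 | 3 | 4 | 5 | 6
  i=7: 1 | 2 | 3 | 4 | 5 | 6 | 7

so w = (4, 5, 1, 3, 7, 6, 2).

Rothe diagram D(w) (10 cells), 3 SE-corners (essential conditions):

[(2, 3, 0), (5, 6, 4), (6, 2, 1)]


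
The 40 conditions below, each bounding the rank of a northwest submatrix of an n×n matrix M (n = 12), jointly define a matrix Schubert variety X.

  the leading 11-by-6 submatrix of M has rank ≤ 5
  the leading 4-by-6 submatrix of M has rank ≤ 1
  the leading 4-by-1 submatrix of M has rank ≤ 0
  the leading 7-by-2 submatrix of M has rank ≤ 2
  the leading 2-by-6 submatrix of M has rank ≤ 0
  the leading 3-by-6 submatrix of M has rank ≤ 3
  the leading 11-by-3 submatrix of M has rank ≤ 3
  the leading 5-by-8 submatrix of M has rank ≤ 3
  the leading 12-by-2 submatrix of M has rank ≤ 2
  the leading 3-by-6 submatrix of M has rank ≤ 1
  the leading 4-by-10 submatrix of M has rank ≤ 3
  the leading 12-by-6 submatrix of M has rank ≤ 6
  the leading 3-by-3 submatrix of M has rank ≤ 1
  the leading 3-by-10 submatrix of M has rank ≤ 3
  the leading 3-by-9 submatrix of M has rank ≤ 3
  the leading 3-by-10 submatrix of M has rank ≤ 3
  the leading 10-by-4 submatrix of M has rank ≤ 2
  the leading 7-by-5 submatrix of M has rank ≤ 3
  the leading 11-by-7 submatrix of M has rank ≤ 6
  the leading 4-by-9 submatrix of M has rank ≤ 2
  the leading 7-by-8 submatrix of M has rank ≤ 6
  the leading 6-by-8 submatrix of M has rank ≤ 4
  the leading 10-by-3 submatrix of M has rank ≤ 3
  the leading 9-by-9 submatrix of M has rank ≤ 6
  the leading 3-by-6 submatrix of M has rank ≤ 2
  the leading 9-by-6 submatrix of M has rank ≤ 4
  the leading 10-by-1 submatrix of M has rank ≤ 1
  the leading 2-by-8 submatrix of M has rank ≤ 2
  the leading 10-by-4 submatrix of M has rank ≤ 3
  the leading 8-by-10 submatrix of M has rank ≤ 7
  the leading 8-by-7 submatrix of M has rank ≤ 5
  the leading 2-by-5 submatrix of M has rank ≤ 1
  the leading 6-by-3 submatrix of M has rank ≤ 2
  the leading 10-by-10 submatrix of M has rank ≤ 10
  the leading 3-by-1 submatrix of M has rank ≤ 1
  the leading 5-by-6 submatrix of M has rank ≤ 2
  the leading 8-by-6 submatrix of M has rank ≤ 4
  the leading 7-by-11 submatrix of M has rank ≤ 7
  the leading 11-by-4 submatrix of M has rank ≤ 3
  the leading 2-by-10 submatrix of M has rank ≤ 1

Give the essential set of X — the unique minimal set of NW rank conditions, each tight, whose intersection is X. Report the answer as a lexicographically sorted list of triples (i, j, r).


The tightest implied rank at each (i,j), from the 40 conditions:

  0 | 0 | 0 | 0 | 0 | 0 | 1 | 1 | 1 | 1 | 1 | 1
  0 | 0 | 0 | 0 | 0 | 0 | 1 | 1 | 1 | 1 | 2 | 2
  0 | 1 | 1 | 1 | 1 | 1 | 2 | 2 | 2 | 2 | 3 | 3
  0 | 1 | 1 | 1 | 1 | 1 | 2 | 2 | 2 | 3 | 4 | 4
  1 | 2 | 2 | 2 | 2 | 2 | 3 | 3 | 3 | 4 | 5 | 5
  1 | 2 | 2 | 2 | 3 | 3 | 4 | 4 | 4 | 5 | 6 | 6
  1 | 2 | 2 | 2 | 3 | 4 | 5 | 5 | 5 | 6 | 7 | 7
  1 | 2 | 2 | 2 | 3 | 4 | 5 | 6 | 6 | 7 | 8 | 8
  1 | 2 | 2 | 2 | 3 | 4 | 5 | 6 | 6 | 7 | 8 | 9
  1 | 2 | 2 | 2 | 3 | 4 | 5 | 6 | 7 | 8 | 9 | 10
  1 | 2 | 3 | 3 | 4 | 5 | 6 | 7 | 8 | 9 | 10 | 11
  1 | 2 | 3 | 4 | 5 | 6 | 7 | 8 | 9 | 10 | 11 | 12

giving w = (7, 11, 2, 10, 1, 5, 6, 8, 12, 9, 3, 4) via Δ²R.

|D(w)|=34, |Ess(w)|=7:

[(2, 6, 0), (2, 10, 1), (4, 1, 0), (4, 6, 1), (4, 9, 2), (9, 9, 6), (10, 4, 2)]


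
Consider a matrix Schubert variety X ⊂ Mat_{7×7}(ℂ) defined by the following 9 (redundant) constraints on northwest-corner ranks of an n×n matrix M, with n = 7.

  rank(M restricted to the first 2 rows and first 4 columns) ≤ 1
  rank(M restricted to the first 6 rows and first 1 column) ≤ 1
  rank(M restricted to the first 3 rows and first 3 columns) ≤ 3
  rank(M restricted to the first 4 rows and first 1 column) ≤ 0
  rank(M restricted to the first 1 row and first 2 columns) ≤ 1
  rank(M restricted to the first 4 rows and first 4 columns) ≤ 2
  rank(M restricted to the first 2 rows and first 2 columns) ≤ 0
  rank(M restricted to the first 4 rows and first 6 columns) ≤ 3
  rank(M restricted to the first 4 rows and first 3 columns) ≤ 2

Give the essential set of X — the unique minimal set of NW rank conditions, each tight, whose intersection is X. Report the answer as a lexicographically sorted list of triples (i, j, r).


Rank table r_w(7×7) implied by the 9 constraints:

  row 1: 0 | 0 | 1 | 1 | 1 | 1 | 1
  row 2: 0 | 0 | 1 | 1 | 2 | 2 | 2
  row 3: 0 | 1 | 2 | 2 | 3 | 3 | 3
  row 4: 0 | 1 | 2 | 2 | 3 | 3 | 4
  row 5: 1 | 2 | 3 | 3 | 4 | 4 | 5
  row 6: 1 | 2 | 3 | 4 | 5 | 5 | 6
  row 7: 1 | 2 | 3 | 4 | 5 | 6 | 7

second differences of R give the permutation w = (3, 5, 2, 7, 1, 4, 6).

Fulton essential set (5 of the 9 Rothe cells):

[(2, 2, 0), (2, 4, 1), (4, 1, 0), (4, 4, 2), (4, 6, 3)]


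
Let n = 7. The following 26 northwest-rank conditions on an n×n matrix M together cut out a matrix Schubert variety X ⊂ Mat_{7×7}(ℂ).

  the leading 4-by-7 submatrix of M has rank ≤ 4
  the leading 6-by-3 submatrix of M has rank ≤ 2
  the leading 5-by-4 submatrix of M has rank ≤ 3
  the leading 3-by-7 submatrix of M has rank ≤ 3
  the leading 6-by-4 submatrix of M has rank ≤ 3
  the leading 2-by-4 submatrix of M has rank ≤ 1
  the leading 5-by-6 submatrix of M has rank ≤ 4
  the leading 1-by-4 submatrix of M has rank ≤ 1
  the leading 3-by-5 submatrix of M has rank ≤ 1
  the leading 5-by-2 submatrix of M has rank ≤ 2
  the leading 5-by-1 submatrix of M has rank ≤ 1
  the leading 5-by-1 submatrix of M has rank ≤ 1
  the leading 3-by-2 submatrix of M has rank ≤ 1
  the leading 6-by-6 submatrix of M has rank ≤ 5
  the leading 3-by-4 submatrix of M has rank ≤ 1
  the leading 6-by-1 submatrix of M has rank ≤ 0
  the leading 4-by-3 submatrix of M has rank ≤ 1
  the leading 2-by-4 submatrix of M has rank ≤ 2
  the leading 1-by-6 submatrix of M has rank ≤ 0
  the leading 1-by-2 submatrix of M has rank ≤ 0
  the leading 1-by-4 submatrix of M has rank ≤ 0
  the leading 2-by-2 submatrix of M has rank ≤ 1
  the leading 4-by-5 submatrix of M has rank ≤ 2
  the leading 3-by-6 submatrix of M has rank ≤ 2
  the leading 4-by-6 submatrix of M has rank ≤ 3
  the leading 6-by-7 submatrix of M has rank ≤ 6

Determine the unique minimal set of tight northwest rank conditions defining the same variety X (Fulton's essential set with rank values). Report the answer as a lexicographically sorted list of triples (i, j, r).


Recovering R(i,j) via the rank-extension bound from the 26 conditions:

  i=1: 0  0  0  0  0  0  1
  i=2: 0  1  1  1  1  1  2
  i=3: 0  1  1  1  1  2  3
  i=4: 0  1  1  2  2  3  4
  i=5: 0  1  2  3  3  4  5
  i=6: 0  1  2  3  4  5  6
  i=7: 1  2  3  4  5  6  7

the unique w with this rank table is (7, 2, 6, 4, 3, 5, 1).

|D(w)|=15, |Ess(w)|=4:

[(1, 6, 0), (3, 5, 1), (4, 3, 1), (6, 1, 0)]


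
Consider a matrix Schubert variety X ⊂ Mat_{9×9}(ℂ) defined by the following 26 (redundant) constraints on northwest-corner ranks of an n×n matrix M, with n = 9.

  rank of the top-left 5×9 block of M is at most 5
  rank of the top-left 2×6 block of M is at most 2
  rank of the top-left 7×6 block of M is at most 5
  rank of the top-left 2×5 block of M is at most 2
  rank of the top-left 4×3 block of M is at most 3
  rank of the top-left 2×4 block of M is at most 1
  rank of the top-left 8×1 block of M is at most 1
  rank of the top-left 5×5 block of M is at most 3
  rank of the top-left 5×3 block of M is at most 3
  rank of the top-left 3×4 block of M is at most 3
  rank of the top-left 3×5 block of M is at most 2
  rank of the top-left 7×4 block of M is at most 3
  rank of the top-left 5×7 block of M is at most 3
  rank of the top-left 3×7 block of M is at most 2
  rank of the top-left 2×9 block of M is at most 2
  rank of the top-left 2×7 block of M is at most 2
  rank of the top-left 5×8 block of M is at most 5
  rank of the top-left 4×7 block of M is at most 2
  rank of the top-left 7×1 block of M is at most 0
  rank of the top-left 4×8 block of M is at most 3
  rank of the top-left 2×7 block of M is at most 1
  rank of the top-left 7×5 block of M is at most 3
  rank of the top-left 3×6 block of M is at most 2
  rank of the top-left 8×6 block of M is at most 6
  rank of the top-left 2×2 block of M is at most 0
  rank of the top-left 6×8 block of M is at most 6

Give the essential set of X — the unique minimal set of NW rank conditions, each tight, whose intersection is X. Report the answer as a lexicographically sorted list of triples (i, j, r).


Computing R[i][j] = min implied NW-rank bound (n=9, 26 conditions):

  row 1: 0 | 0 | 1 | 1 | 1 | 1 | 1 | 1 | 1
  row 2: 0 | 0 | 1 | 1 | 1 | 1 | 1 | 2 | 2
  row 3: 0 | 1 | 2 | 2 | 2 | 2 | 2 | 3 | 3
  row 4: 0 | 1 | 2 | 2 | 2 | 2 | 2 | 3 | 4
  row 5: 0 | 1 | 2 | 3 | 3 | 3 | 3 | 4 | 5
  row 6: 0 | 1 | 2 | 3 | 3 | 4 | 4 | 5 | 6
  row 7: 0 | 1 | 2 | 3 | 3 | 4 | 5 | 6 | 7
  row 8: 1 | 2 | 3 | 4 | 4 | 5 | 6 | 7 | 8
  row 9: 1 | 2 | 3 | 4 | 5 | 6 | 7 | 8 | 9

hence w(1..9) = (3, 8, 2, 9, 4, 6, 7, 1, 5).

5 SE-corners of the 19-cell Rothe diagram give Ess(w):

[(2, 2, 0), (2, 7, 1), (4, 7, 2), (7, 1, 0), (7, 5, 3)]


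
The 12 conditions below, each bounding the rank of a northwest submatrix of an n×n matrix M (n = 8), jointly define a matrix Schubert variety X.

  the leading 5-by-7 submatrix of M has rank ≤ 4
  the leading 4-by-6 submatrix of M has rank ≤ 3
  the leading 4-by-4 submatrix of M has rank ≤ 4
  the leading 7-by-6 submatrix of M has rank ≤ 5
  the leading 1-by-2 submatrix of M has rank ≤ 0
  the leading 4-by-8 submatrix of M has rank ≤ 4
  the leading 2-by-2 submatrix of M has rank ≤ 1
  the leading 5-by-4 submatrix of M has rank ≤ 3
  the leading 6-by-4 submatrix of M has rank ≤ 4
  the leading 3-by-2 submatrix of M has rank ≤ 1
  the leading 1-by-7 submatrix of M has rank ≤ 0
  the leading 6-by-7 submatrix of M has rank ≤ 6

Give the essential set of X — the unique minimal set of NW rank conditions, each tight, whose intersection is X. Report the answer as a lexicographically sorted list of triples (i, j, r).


Rank table r_w(8×8) implied by the 12 constraints:

  0 | 0 | 0 | 0 | 0 | 0 | 0 | 1
  1 | 1 | 1 | 1 | 1 | 1 | 1 | 2
  1 | 1 | 2 | 2 | 2 | 2 | 2 | 3
  1 | 2 | 3 | 3 | 3 | 3 | 3 | 4
  1 | 2 | 3 | 3 | 4 | 4 | 4 | 5
  1 | 2 | 3 | 4 | 5 | 5 | 5 | 6
  1 | 2 | 3 | 4 | 5 | 5 | 6 | 7
  1 | 2 | 3 | 4 | 5 | 6 | 7 | 8

second differences of R give the permutation w = (8, 1, 3, 2, 5, 4, 7, 6).

Rothe diagram D(w) (10 cells), 4 SE-corners (essential conditions):

[(1, 7, 0), (3, 2, 1), (5, 4, 3), (7, 6, 5)]
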